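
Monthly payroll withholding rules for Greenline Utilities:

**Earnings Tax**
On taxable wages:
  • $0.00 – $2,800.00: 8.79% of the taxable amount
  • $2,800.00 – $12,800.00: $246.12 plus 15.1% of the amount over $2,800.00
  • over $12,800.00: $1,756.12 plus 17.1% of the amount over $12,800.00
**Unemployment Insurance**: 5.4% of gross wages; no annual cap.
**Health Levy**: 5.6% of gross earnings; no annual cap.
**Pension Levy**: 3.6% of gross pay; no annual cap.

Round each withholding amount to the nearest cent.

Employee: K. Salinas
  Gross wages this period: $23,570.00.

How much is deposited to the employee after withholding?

$16,530.99

Earnings Tax: taxable = $23,570.00
  $1,756.12 + 17.1% × ($23,570.00 − $12,800.00) = $1,756.12 + 17.1% × $10,770.00 = $3,597.79
Unemployment Insurance: 5.4% × $23,570.00 = $1,272.78
Health Levy: 5.6% × $23,570.00 = $1,319.92
Pension Levy: 3.6% × $23,570.00 = $848.52
Total withheld: $3,597.79 + $1,272.78 + $1,319.92 + $848.52 = $7,039.01
Net pay: $23,570.00 − $7,039.01 = $16,530.99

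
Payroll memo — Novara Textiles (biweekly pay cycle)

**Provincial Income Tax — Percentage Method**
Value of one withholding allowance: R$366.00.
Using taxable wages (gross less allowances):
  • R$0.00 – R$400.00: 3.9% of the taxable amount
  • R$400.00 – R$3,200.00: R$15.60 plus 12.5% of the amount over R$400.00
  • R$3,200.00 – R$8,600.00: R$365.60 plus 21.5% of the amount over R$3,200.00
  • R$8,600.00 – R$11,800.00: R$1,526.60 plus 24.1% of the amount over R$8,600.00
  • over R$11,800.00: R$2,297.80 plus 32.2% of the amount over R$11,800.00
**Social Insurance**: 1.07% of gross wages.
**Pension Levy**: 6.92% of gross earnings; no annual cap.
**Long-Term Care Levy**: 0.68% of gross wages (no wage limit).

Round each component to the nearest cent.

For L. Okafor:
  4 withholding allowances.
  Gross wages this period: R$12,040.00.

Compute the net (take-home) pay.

Provincial Income Tax: taxable = R$12,040.00 − 4×R$366.00 = R$10,576.00
  R$1,526.60 + 24.1% × (R$10,576.00 − R$8,600.00) = R$1,526.60 + 24.1% × R$1,976.00 = R$2,002.82
Social Insurance: 1.07% × R$12,040.00 = R$128.83
Pension Levy: 6.92% × R$12,040.00 = R$833.17
Long-Term Care Levy: 0.68% × R$12,040.00 = R$81.87
Total withheld: R$2,002.82 + R$128.83 + R$833.17 + R$81.87 = R$3,046.69
Net pay: R$12,040.00 − R$3,046.69 = R$8,993.31

R$8,993.31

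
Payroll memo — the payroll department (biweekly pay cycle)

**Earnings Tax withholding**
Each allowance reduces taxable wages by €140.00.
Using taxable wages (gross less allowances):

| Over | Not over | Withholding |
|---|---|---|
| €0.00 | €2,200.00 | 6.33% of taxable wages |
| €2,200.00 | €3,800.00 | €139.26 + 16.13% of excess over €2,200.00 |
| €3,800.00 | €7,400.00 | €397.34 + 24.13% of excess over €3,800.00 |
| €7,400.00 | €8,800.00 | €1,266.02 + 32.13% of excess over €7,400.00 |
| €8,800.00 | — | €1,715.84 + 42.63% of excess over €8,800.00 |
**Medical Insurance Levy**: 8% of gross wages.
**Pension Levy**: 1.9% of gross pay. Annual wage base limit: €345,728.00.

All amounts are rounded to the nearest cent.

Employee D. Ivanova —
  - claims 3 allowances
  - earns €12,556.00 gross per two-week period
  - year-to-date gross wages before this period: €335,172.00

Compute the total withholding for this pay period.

Earnings Tax: taxable = €12,556.00 − 3×€140.00 = €12,136.00
  €1,715.84 + 42.63% × (€12,136.00 − €8,800.00) = €1,715.84 + 42.63% × €3,336.00 = €3,137.98
Medical Insurance Levy: 8% × €12,556.00 = €1,004.48
Pension Levy: cap €345,728.00 − YTD €335,172.00 = €10,556.00 subject; 1.9% × €10,556.00 = €200.56
Total: €3,137.98 + €1,004.48 + €200.56 = €4,343.02

€4,343.02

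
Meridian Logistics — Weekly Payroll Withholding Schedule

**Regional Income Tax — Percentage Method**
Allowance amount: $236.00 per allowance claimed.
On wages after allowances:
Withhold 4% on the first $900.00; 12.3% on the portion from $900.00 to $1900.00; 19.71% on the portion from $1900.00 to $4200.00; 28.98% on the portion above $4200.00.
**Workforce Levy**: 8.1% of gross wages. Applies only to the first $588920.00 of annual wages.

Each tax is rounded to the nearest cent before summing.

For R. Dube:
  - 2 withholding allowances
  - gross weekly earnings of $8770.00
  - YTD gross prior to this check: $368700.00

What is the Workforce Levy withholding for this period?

$710.37

Workforce Levy: 8.1% × $8770.00 = $710.37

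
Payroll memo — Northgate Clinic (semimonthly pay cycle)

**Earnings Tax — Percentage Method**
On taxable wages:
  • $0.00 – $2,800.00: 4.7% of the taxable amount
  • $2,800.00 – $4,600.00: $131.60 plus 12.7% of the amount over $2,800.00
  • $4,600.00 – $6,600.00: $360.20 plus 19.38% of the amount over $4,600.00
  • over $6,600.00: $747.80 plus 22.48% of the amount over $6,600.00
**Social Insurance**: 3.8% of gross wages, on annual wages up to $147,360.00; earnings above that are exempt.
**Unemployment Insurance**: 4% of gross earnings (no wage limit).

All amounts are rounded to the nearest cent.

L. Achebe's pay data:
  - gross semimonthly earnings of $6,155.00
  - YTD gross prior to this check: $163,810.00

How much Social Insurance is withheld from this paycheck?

Social Insurance: YTD $163,810.00 ≥ cap $147,360.00 → $0.00

$0.00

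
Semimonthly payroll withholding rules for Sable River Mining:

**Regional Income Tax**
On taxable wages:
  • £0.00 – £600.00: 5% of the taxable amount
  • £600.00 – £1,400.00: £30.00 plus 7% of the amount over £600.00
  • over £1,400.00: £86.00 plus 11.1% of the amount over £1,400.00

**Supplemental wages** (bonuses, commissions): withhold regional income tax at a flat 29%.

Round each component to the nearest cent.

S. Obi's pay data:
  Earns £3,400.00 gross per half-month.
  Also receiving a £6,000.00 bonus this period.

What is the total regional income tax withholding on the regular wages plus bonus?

Regional Income Tax: taxable = £3,400.00
  £86.00 + 11.1% × (£3,400.00 − £1,400.00) = £86.00 + 11.1% × £2,000.00 = £308.00
Supplemental (29% flat on bonus): 29% × £6,000.00 = £1,740.00
Total regional income tax: £308.00 + £1,740.00 = £2,048.00

£2,048.00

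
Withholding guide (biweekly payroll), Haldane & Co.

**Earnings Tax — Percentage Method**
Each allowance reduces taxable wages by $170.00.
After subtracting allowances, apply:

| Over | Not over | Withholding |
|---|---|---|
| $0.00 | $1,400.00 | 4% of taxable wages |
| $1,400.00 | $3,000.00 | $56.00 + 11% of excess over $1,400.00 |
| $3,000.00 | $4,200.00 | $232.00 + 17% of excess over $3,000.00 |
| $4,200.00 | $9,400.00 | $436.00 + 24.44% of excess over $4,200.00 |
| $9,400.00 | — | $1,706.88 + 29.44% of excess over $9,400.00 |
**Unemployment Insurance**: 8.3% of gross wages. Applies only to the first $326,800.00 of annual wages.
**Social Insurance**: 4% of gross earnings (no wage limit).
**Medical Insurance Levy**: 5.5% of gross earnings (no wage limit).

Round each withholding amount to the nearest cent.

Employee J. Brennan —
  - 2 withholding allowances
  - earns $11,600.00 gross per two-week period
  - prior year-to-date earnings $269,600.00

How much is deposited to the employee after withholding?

$7,280.74

Earnings Tax: taxable = $11,600.00 − 2×$170.00 = $11,260.00
  $1,706.88 + 29.44% × ($11,260.00 − $9,400.00) = $1,706.88 + 29.44% × $1,860.00 = $2,254.46
Unemployment Insurance: 8.3% × $11,600.00 = $962.80
Social Insurance: 4% × $11,600.00 = $464.00
Medical Insurance Levy: 5.5% × $11,600.00 = $638.00
Total withheld: $2,254.46 + $962.80 + $464.00 + $638.00 = $4,319.26
Net pay: $11,600.00 − $4,319.26 = $7,280.74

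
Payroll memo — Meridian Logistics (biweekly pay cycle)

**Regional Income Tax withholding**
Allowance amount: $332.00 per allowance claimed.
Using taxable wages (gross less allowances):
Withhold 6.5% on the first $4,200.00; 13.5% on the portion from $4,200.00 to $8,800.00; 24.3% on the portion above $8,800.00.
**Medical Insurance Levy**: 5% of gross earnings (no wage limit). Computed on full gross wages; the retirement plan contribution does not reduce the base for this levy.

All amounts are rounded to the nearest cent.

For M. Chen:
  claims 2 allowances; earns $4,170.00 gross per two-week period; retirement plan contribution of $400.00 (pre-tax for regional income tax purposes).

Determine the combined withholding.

$410.39

Regional Income Tax: taxable = $4,170.00 − $400.00 − 2×$332.00 = $3,106.00
  6.5% × $3,106.00 = $201.89
Medical Insurance Levy: 5% × $4,170.00 = $208.50
Total: $201.89 + $208.50 = $410.39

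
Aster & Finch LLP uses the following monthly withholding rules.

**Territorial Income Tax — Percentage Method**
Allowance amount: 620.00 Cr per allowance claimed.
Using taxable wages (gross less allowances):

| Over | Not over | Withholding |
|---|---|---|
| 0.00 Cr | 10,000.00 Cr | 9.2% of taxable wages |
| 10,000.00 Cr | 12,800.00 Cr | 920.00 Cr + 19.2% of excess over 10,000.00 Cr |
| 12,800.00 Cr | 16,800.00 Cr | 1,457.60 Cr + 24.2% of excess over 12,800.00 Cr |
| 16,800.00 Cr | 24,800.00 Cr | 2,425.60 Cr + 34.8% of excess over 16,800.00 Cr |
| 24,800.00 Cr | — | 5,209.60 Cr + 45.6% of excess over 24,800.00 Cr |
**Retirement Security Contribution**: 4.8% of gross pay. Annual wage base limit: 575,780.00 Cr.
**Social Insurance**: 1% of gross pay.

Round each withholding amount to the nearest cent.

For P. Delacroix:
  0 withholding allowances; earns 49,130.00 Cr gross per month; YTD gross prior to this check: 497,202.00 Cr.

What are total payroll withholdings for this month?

Territorial Income Tax: taxable = 49,130.00 Cr
  5,209.60 Cr + 45.6% × (49,130.00 Cr − 24,800.00 Cr) = 5,209.60 Cr + 45.6% × 24,330.00 Cr = 16,304.08 Cr
Retirement Security Contribution: 4.8% × 49,130.00 Cr = 2,358.24 Cr
Social Insurance: 1% × 49,130.00 Cr = 491.30 Cr
Total: 16,304.08 Cr + 2,358.24 Cr + 491.30 Cr = 19,153.62 Cr

19,153.62 Cr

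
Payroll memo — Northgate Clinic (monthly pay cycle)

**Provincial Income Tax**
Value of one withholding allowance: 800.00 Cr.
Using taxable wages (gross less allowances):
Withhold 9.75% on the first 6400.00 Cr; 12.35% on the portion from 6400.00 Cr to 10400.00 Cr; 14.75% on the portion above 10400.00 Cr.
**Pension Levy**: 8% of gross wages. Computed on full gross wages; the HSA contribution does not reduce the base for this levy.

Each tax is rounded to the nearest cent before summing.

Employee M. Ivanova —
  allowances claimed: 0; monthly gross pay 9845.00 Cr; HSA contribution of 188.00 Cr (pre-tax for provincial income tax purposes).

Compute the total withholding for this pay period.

1813.84 Cr

Provincial Income Tax: taxable = 9845.00 Cr − 188.00 Cr = 9657.00 Cr
  624.00 Cr + 12.35% × (9657.00 Cr − 6400.00 Cr) = 624.00 Cr + 12.35% × 3257.00 Cr = 1026.24 Cr
Pension Levy: 8% × 9845.00 Cr = 787.60 Cr
Total: 1026.24 Cr + 787.60 Cr = 1813.84 Cr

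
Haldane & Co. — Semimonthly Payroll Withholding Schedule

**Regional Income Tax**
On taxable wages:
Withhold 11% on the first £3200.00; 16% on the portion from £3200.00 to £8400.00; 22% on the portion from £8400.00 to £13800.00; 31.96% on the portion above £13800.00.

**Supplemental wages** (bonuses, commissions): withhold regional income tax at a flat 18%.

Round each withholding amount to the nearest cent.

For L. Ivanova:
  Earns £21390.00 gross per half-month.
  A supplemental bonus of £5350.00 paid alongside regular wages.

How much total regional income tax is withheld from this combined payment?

Regional Income Tax: taxable = £21390.00
  £2372.00 + 31.96% × (£21390.00 − £13800.00) = £2372.00 + 31.96% × £7590.00 = £4797.76
Supplemental (18% flat on bonus): 18% × £5350.00 = £963.00
Total regional income tax: £4797.76 + £963.00 = £5760.76

£5760.76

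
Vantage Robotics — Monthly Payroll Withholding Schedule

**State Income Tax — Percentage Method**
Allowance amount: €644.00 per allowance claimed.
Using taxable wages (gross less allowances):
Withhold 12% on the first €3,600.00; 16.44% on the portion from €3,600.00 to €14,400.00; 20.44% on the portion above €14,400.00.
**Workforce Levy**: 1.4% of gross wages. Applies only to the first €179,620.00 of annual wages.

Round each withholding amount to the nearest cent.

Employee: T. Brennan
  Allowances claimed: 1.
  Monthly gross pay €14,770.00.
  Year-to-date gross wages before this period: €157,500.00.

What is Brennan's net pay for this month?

€12,400.75

State Income Tax: taxable = €14,770.00 − 1×€644.00 = €14,126.00
  €432.00 + 16.44% × (€14,126.00 − €3,600.00) = €432.00 + 16.44% × €10,526.00 = €2,162.47
Workforce Levy: 1.4% × €14,770.00 = €206.78
Total withheld: €2,162.47 + €206.78 = €2,369.25
Net pay: €14,770.00 − €2,369.25 = €12,400.75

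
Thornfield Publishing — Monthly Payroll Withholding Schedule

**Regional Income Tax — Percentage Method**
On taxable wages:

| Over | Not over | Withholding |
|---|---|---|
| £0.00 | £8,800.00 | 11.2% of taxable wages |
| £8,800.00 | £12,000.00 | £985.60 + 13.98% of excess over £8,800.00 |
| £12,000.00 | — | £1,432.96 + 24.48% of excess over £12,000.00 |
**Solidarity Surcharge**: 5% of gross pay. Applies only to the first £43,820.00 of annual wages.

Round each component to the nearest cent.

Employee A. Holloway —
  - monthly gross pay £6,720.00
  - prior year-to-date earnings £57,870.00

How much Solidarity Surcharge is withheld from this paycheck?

£0.00

Solidarity Surcharge: YTD £57,870.00 ≥ cap £43,820.00 → £0.00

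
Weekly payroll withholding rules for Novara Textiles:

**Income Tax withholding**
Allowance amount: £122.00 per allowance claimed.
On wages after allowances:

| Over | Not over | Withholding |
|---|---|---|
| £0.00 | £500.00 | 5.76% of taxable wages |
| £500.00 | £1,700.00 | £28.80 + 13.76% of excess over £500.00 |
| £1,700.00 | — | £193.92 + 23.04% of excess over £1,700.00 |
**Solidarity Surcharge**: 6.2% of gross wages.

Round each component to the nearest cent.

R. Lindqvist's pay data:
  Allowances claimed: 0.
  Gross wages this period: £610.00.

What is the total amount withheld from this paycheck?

Income Tax: taxable = £610.00
  £28.80 + 13.76% × (£610.00 − £500.00) = £28.80 + 13.76% × £110.00 = £43.94
Solidarity Surcharge: 6.2% × £610.00 = £37.82
Total: £43.94 + £37.82 = £81.76

£81.76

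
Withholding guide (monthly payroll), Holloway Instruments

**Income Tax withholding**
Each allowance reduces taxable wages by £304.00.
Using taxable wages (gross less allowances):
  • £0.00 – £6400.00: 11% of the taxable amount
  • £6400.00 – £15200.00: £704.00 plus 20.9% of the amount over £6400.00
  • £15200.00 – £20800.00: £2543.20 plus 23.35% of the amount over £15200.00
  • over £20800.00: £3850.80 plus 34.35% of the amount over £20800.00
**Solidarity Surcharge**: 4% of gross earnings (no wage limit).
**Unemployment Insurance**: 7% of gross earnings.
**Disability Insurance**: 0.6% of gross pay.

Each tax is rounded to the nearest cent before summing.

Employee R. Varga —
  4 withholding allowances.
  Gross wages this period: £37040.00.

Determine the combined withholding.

£13308.18

Income Tax: taxable = £37040.00 − 4×£304.00 = £35824.00
  £3850.80 + 34.35% × (£35824.00 − £20800.00) = £3850.80 + 34.35% × £15024.00 = £9011.54
Solidarity Surcharge: 4% × £37040.00 = £1481.60
Unemployment Insurance: 7% × £37040.00 = £2592.80
Disability Insurance: 0.6% × £37040.00 = £222.24
Total: £9011.54 + £1481.60 + £2592.80 + £222.24 = £13308.18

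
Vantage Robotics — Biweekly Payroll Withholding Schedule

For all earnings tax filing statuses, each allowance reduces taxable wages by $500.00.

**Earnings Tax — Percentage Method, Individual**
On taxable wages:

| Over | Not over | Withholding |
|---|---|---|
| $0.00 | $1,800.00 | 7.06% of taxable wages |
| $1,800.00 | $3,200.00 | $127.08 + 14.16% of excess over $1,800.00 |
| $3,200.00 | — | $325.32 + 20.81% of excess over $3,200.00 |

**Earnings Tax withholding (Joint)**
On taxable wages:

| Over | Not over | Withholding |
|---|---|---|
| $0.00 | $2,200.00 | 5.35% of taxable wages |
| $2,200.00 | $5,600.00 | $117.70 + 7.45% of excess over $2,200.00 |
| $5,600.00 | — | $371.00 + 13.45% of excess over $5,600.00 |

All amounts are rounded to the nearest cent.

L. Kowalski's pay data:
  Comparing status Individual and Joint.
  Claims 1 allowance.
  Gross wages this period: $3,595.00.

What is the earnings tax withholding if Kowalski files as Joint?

$184.38

Earnings Tax (Joint): taxable = $3,595.00 − 1×$500.00 = $3,095.00
  $117.70 + 7.45% × ($3,095.00 − $2,200.00) = $117.70 + 7.45% × $895.00 = $184.38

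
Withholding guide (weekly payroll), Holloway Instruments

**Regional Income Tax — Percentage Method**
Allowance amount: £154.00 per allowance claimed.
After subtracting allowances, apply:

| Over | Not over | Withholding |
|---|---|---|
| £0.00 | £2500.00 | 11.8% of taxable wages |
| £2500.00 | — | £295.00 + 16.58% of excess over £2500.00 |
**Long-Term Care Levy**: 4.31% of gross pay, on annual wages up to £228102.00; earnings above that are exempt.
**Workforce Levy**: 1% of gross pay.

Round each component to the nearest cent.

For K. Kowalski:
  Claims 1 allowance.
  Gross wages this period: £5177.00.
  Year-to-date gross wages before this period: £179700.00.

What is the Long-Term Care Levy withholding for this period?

£223.13

Long-Term Care Levy: 4.31% × £5177.00 = £223.13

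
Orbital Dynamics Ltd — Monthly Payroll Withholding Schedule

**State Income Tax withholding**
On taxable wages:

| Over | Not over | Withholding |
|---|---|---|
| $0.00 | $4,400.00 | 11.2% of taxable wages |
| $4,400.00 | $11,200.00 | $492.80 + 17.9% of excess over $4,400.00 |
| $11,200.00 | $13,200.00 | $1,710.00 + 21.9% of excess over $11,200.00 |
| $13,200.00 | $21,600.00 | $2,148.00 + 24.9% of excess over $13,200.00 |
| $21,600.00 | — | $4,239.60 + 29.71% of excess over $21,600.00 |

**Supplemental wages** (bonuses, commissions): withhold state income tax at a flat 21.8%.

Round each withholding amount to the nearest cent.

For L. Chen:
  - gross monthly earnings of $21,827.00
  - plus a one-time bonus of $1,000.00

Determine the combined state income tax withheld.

State Income Tax: taxable = $21,827.00
  $4,239.60 + 29.71% × ($21,827.00 − $21,600.00) = $4,239.60 + 29.71% × $227.00 = $4,307.04
Supplemental (21.8% flat on bonus): 21.8% × $1,000.00 = $218.00
Total state income tax: $4,307.04 + $218.00 = $4,525.04

$4,525.04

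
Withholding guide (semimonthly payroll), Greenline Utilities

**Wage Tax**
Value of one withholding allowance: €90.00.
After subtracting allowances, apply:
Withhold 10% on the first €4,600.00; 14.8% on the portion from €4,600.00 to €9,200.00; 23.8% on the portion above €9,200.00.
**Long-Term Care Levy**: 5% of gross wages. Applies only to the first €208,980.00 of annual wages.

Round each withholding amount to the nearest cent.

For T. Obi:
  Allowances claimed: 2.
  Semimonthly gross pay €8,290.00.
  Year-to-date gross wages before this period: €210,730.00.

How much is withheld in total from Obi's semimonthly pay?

Wage Tax: taxable = €8,290.00 − 2×€90.00 = €8,110.00
  €460.00 + 14.8% × (€8,110.00 − €4,600.00) = €460.00 + 14.8% × €3,510.00 = €979.48
Long-Term Care Levy: YTD €210,730.00 ≥ cap €208,980.00 → €0.00
Total: €979.48 + €0.00 = €979.48

€979.48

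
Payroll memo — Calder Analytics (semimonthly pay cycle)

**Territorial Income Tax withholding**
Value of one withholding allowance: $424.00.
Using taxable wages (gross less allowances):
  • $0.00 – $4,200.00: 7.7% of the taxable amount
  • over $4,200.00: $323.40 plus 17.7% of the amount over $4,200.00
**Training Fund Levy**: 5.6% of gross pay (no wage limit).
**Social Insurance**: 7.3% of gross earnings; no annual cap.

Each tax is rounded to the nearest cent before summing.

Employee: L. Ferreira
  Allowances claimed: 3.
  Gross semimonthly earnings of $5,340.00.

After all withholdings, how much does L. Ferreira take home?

$4,337.90

Territorial Income Tax: taxable = $5,340.00 − 3×$424.00 = $4,068.00
  7.7% × $4,068.00 = $313.24
Training Fund Levy: 5.6% × $5,340.00 = $299.04
Social Insurance: 7.3% × $5,340.00 = $389.82
Total withheld: $313.24 + $299.04 + $389.82 = $1,002.10
Net pay: $5,340.00 − $1,002.10 = $4,337.90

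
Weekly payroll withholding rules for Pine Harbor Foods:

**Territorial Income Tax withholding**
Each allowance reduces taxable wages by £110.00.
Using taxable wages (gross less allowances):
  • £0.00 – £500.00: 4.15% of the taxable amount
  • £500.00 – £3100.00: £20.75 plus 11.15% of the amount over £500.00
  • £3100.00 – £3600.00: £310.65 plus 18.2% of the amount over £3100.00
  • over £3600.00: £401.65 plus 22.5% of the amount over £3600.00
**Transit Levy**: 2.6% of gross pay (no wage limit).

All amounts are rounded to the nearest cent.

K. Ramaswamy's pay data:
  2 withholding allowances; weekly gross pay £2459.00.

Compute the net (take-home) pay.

Territorial Income Tax: taxable = £2459.00 − 2×£110.00 = £2239.00
  £20.75 + 11.15% × (£2239.00 − £500.00) = £20.75 + 11.15% × £1739.00 = £214.65
Transit Levy: 2.6% × £2459.00 = £63.93
Total withheld: £214.65 + £63.93 = £278.58
Net pay: £2459.00 − £278.58 = £2180.42

£2180.42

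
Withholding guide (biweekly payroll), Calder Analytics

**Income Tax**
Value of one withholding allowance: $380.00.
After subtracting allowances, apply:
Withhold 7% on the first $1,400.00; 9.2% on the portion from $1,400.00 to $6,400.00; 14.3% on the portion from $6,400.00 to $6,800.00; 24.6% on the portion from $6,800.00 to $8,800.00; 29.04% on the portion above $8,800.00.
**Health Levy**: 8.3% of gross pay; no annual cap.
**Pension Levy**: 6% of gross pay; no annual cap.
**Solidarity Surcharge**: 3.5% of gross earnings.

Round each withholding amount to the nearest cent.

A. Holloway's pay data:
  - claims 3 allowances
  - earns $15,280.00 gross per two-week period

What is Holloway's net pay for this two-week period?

Income Tax: taxable = $15,280.00 − 3×$380.00 = $14,140.00
  $1,107.20 + 29.04% × ($14,140.00 − $8,800.00) = $1,107.20 + 29.04% × $5,340.00 = $2,657.94
Health Levy: 8.3% × $15,280.00 = $1,268.24
Pension Levy: 6% × $15,280.00 = $916.80
Solidarity Surcharge: 3.5% × $15,280.00 = $534.80
Total withheld: $2,657.94 + $1,268.24 + $916.80 + $534.80 = $5,377.78
Net pay: $15,280.00 − $5,377.78 = $9,902.22

$9,902.22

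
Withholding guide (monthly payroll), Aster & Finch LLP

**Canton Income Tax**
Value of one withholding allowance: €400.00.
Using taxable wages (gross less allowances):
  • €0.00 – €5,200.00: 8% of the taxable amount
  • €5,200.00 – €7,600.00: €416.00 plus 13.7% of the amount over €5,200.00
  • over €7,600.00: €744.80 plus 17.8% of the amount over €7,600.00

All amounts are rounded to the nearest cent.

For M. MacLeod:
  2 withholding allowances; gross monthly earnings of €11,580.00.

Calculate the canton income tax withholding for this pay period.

Canton Income Tax: taxable = €11,580.00 − 2×€400.00 = €10,780.00
  €744.80 + 17.8% × (€10,780.00 − €7,600.00) = €744.80 + 17.8% × €3,180.00 = €1,310.84

€1,310.84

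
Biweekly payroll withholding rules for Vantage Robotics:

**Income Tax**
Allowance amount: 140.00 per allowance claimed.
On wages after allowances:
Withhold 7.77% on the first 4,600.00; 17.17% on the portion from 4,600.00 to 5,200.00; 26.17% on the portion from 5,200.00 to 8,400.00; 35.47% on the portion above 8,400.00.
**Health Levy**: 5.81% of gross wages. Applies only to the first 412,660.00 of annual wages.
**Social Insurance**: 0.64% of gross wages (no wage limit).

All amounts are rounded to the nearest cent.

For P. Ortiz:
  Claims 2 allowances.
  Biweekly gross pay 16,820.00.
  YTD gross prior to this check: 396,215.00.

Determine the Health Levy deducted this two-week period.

Health Levy: cap 412,660.00 − YTD 396,215.00 = 16,445.00 subject; 5.81% × 16,445.00 = 955.45

955.45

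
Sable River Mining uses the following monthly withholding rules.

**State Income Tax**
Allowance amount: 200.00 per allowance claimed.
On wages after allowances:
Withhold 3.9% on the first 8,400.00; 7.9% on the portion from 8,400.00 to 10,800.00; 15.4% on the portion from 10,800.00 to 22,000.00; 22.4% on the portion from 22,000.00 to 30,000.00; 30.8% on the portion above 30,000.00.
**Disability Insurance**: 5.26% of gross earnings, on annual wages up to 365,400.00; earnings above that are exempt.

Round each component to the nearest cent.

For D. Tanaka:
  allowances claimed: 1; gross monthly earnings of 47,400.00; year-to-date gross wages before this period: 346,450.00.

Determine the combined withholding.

10,328.37

State Income Tax: taxable = 47,400.00 − 1×200.00 = 47,200.00
  4,034.00 + 30.8% × (47,200.00 − 30,000.00) = 4,034.00 + 30.8% × 17,200.00 = 9,331.60
Disability Insurance: cap 365,400.00 − YTD 346,450.00 = 18,950.00 subject; 5.26% × 18,950.00 = 996.77
Total: 9,331.60 + 996.77 = 10,328.37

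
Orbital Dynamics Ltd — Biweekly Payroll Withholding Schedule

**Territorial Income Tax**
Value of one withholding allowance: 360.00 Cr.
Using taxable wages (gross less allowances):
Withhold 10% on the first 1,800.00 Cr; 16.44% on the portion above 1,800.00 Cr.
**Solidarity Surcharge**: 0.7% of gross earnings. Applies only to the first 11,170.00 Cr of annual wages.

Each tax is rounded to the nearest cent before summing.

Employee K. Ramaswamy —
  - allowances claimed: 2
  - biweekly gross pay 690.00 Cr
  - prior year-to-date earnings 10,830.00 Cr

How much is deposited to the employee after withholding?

Territorial Income Tax: taxable = 690.00 Cr − 2×360.00 Cr = -30.00 Cr
  Taxable ≤ 0 → 0.00 Cr
Solidarity Surcharge: cap 11,170.00 Cr − YTD 10,830.00 Cr = 340.00 Cr subject; 0.7% × 340.00 Cr = 2.38 Cr
Total withheld: 0.00 Cr + 2.38 Cr = 2.38 Cr
Net pay: 690.00 Cr − 2.38 Cr = 687.62 Cr

687.62 Cr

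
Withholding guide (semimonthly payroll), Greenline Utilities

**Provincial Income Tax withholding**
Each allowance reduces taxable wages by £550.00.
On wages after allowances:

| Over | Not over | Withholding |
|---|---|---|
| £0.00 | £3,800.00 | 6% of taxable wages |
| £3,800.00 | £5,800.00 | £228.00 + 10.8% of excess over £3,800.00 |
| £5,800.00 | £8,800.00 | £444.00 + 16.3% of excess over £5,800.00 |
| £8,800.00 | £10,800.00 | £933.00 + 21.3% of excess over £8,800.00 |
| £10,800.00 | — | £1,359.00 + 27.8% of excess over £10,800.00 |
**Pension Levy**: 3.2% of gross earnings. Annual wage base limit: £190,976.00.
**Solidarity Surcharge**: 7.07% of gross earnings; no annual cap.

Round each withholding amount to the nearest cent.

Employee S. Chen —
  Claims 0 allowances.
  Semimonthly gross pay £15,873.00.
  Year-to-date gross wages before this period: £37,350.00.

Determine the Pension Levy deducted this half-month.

Pension Levy: 3.2% × £15,873.00 = £507.94

£507.94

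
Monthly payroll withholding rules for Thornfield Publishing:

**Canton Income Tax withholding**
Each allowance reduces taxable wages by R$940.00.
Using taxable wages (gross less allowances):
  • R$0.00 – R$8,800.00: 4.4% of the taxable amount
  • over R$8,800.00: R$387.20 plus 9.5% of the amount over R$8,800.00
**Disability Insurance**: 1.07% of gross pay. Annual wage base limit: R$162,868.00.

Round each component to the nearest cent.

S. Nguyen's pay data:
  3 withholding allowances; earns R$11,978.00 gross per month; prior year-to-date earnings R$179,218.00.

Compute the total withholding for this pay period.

R$421.21

Canton Income Tax: taxable = R$11,978.00 − 3×R$940.00 = R$9,158.00
  R$387.20 + 9.5% × (R$9,158.00 − R$8,800.00) = R$387.20 + 9.5% × R$358.00 = R$421.21
Disability Insurance: YTD R$179,218.00 ≥ cap R$162,868.00 → R$0.00
Total: R$421.21 + R$0.00 = R$421.21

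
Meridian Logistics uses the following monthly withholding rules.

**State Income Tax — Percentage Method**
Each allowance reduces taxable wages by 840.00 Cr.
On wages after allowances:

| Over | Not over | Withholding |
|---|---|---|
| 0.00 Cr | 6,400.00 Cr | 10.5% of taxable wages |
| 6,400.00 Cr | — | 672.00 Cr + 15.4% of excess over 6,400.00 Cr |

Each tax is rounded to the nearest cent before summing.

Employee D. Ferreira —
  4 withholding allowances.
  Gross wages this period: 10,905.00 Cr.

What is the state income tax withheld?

848.33 Cr

State Income Tax: taxable = 10,905.00 Cr − 4×840.00 Cr = 7,545.00 Cr
  672.00 Cr + 15.4% × (7,545.00 Cr − 6,400.00 Cr) = 672.00 Cr + 15.4% × 1,145.00 Cr = 848.33 Cr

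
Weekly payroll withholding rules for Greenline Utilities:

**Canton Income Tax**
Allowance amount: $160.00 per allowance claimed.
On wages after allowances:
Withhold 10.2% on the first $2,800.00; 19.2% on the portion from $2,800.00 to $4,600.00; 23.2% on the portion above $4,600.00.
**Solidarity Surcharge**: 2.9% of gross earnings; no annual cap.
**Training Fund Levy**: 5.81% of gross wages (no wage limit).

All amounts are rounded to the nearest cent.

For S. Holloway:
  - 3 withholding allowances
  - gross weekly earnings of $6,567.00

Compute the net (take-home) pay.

Canton Income Tax: taxable = $6,567.00 − 3×$160.00 = $6,087.00
  $631.20 + 23.2% × ($6,087.00 − $4,600.00) = $631.20 + 23.2% × $1,487.00 = $976.18
Solidarity Surcharge: 2.9% × $6,567.00 = $190.44
Training Fund Levy: 5.81% × $6,567.00 = $381.54
Total withheld: $976.18 + $190.44 + $381.54 = $1,548.16
Net pay: $6,567.00 − $1,548.16 = $5,018.84

$5,018.84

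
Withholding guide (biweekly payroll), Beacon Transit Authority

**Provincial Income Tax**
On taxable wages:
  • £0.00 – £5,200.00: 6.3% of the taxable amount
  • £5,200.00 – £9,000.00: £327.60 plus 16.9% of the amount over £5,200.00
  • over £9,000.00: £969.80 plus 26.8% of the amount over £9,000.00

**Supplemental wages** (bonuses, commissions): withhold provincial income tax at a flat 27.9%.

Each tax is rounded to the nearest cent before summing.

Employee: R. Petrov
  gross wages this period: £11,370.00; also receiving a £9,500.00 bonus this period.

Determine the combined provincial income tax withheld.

Provincial Income Tax: taxable = £11,370.00
  £969.80 + 26.8% × (£11,370.00 − £9,000.00) = £969.80 + 26.8% × £2,370.00 = £1,604.96
Supplemental (27.9% flat on bonus): 27.9% × £9,500.00 = £2,650.50
Total provincial income tax: £1,604.96 + £2,650.50 = £4,255.46

£4,255.46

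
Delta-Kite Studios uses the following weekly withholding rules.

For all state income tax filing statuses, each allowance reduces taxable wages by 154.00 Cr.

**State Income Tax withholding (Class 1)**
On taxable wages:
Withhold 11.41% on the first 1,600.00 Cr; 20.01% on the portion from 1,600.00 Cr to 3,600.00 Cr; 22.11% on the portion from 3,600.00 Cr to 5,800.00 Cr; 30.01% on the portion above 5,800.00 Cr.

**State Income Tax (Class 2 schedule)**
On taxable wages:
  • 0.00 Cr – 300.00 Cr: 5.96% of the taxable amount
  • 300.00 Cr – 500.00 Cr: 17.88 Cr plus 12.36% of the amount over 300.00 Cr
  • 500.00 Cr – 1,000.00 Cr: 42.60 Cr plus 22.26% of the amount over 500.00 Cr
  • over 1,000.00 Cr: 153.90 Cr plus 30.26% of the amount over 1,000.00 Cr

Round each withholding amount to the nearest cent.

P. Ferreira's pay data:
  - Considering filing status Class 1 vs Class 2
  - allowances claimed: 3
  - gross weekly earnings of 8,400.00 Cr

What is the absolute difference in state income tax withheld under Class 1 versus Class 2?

542.55 Cr

State Income Tax (Class 1): taxable = 8,400.00 Cr − 3×154.00 Cr = 7,938.00 Cr
  1,069.18 Cr + 30.01% × (7,938.00 Cr − 5,800.00 Cr) = 1,069.18 Cr + 30.01% × 2,138.00 Cr = 1,710.79 Cr
State Income Tax (Class 2): taxable = 8,400.00 Cr − 3×154.00 Cr = 7,938.00 Cr
  153.90 Cr + 30.26% × (7,938.00 Cr − 1,000.00 Cr) = 153.90 Cr + 30.26% × 6,938.00 Cr = 2,253.34 Cr
Difference: |1,710.79 Cr − 2,253.34 Cr| = 542.55 Cr (higher under Class 2)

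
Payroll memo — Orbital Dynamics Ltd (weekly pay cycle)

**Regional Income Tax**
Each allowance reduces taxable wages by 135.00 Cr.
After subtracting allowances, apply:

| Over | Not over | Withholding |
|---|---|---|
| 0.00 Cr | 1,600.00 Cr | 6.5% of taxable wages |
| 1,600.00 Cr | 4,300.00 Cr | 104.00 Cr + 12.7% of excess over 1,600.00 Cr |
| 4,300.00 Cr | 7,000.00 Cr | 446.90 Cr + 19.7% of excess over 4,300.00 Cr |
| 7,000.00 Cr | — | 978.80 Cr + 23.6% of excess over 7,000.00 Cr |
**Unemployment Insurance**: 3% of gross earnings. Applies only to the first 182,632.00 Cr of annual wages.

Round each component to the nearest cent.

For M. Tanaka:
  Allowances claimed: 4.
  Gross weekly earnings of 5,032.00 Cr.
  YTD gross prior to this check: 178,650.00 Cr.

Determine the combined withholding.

604.18 Cr

Regional Income Tax: taxable = 5,032.00 Cr − 4×135.00 Cr = 4,492.00 Cr
  446.90 Cr + 19.7% × (4,492.00 Cr − 4,300.00 Cr) = 446.90 Cr + 19.7% × 192.00 Cr = 484.72 Cr
Unemployment Insurance: cap 182,632.00 Cr − YTD 178,650.00 Cr = 3,982.00 Cr subject; 3% × 3,982.00 Cr = 119.46 Cr
Total: 484.72 Cr + 119.46 Cr = 604.18 Cr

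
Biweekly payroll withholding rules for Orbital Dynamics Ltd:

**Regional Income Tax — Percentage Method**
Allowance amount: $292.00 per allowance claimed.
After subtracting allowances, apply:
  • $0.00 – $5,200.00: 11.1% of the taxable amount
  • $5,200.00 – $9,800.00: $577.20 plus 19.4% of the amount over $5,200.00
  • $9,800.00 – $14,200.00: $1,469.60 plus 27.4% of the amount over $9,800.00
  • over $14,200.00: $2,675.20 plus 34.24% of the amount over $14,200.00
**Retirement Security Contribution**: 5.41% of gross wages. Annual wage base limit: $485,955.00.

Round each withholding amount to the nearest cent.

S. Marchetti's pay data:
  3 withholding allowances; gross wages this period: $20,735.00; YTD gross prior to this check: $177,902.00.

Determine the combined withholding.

Regional Income Tax: taxable = $20,735.00 − 3×$292.00 = $19,859.00
  $2,675.20 + 34.24% × ($19,859.00 − $14,200.00) = $2,675.20 + 34.24% × $5,659.00 = $4,612.84
Retirement Security Contribution: 5.41% × $20,735.00 = $1,121.76
Total: $4,612.84 + $1,121.76 = $5,734.60

$5,734.60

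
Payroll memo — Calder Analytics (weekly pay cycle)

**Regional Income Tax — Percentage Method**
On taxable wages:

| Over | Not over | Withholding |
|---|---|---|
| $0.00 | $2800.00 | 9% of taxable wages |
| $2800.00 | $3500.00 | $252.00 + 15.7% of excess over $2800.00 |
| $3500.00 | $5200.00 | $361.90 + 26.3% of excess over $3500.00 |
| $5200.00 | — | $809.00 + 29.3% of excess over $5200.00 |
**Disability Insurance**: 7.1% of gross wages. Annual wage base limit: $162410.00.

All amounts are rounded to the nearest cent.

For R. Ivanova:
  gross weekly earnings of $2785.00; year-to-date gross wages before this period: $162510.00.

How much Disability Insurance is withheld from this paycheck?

$0.00

Disability Insurance: YTD $162510.00 ≥ cap $162410.00 → $0.00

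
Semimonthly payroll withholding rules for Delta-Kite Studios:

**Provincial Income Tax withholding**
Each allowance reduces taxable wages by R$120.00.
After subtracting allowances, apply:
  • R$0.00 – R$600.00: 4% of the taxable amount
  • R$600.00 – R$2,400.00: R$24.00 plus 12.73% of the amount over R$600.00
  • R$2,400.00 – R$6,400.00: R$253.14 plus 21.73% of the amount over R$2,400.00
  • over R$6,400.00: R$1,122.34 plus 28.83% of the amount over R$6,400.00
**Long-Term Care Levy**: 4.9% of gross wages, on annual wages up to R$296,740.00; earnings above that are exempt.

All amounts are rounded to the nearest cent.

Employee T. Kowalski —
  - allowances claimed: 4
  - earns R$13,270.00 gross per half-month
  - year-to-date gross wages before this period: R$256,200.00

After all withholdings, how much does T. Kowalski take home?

Provincial Income Tax: taxable = R$13,270.00 − 4×R$120.00 = R$12,790.00
  R$1,122.34 + 28.83% × (R$12,790.00 − R$6,400.00) = R$1,122.34 + 28.83% × R$6,390.00 = R$2,964.58
Long-Term Care Levy: 4.9% × R$13,270.00 = R$650.23
Total withheld: R$2,964.58 + R$650.23 = R$3,614.81
Net pay: R$13,270.00 − R$3,614.81 = R$9,655.19

R$9,655.19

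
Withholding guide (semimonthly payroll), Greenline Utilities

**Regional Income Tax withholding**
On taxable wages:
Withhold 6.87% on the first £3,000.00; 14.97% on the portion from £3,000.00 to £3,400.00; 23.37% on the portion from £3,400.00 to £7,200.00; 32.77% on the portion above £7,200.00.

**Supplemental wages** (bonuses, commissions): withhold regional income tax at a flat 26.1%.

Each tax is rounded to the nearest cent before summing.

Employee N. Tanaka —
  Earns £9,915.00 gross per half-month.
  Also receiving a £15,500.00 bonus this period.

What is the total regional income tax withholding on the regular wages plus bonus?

Regional Income Tax: taxable = £9,915.00
  £1,154.04 + 32.77% × (£9,915.00 − £7,200.00) = £1,154.04 + 32.77% × £2,715.00 = £2,043.75
Supplemental (26.1% flat on bonus): 26.1% × £15,500.00 = £4,045.50
Total regional income tax: £2,043.75 + £4,045.50 = £6,089.25

£6,089.25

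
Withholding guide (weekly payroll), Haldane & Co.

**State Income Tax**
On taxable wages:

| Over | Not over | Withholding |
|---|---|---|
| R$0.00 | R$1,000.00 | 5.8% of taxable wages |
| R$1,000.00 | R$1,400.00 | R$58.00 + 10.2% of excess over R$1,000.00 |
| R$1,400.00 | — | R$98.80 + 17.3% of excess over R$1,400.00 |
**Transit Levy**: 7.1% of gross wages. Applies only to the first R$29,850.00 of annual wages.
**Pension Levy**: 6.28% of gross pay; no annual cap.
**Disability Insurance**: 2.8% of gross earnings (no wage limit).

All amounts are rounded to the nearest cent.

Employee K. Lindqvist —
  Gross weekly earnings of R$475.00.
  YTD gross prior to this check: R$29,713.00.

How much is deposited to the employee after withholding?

State Income Tax: taxable = R$475.00
  5.8% × R$475.00 = R$27.55
Transit Levy: cap R$29,850.00 − YTD R$29,713.00 = R$137.00 subject; 7.1% × R$137.00 = R$9.73
Pension Levy: 6.28% × R$475.00 = R$29.83
Disability Insurance: 2.8% × R$475.00 = R$13.30
Total withheld: R$27.55 + R$9.73 + R$29.83 + R$13.30 = R$80.41
Net pay: R$475.00 − R$80.41 = R$394.59

R$394.59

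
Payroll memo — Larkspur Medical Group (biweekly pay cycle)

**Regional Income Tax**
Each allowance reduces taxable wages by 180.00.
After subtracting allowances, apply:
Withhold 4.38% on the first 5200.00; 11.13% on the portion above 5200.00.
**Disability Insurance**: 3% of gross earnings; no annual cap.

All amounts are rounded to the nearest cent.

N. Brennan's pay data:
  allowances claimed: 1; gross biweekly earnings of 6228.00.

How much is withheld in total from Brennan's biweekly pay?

508.98

Regional Income Tax: taxable = 6228.00 − 1×180.00 = 6048.00
  227.76 + 11.13% × (6048.00 − 5200.00) = 227.76 + 11.13% × 848.00 = 322.14
Disability Insurance: 3% × 6228.00 = 186.84
Total: 322.14 + 186.84 = 508.98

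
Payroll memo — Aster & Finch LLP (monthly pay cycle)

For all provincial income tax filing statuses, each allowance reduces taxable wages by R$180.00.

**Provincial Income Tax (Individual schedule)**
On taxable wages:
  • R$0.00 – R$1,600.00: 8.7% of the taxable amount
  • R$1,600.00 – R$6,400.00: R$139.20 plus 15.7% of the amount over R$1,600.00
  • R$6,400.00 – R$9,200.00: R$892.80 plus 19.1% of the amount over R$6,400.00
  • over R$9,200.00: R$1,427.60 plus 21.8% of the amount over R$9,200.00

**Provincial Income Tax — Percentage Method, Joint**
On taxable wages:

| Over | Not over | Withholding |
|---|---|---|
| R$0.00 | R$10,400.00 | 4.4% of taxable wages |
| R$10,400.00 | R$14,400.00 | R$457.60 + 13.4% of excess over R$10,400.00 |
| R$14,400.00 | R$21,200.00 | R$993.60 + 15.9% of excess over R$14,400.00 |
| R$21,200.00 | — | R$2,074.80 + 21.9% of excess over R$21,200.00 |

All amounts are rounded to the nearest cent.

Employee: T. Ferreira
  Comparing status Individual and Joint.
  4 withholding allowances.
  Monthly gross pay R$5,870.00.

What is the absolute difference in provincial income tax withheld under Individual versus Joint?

Provincial Income Tax (Individual): taxable = R$5,870.00 − 4×R$180.00 = R$5,150.00
  R$139.20 + 15.7% × (R$5,150.00 − R$1,600.00) = R$139.20 + 15.7% × R$3,550.00 = R$696.55
Provincial Income Tax (Joint): taxable = R$5,870.00 − 4×R$180.00 = R$5,150.00
  4.4% × R$5,150.00 = R$226.60
Difference: |R$696.55 − R$226.60| = R$469.95 (higher under Individual)

R$469.95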